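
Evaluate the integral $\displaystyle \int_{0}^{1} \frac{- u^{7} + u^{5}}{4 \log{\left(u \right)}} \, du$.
$- \frac{3 \log{\left(2 \right)}}{4} + \frac{\log{\left(6 \right)}}{4}$

Replace the exponent $5$ by a parameter $a$: let $I(a) = \int_{0}^{1} \frac{- u^{7} + u^{a}}{4 \log{\left(u \right)}} \, du$.

Since $\dfrac{\partial}{\partial a}\,u^{a} = u^{a} \ln u$, the $\ln u$ in the denominator cancels and
$$\frac{dI}{da} = \int_{0}^{1} \frac{1}{4} u^{a} \, du = \frac{1}{4} \left[\frac{u^{a+1}}{a+1}\right]_0^1 = \frac{1}{4 \left(a + 1\right)}.$$

Integrating with respect to $a$ gives $I(a) = \frac{\log{\left(a + 1 \right)}}{4} - \frac{3 \log{\left(2 \right)}}{4} + C$.

At $a = 7$ the integrand is identically $0$, so $I(7) = 0$. The closed form gives $0$, hence $C = 0$.

Setting $a = 5$:
$$I = - \frac{3 \log{\left(2 \right)}}{4} + \frac{\log{\left(6 \right)}}{4}.$$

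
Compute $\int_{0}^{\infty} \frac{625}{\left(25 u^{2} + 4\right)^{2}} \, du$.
$\frac{125 \pi}{32}$

Start from the standard arctangent integral
$$J(a) = \int_{0}^{\infty} \frac{1}{a^{2} + u^{2}} \, du = \frac{\pi}{2 a}.$$

Differentiating under the integral sign with respect to $a$,
$$\frac{dJ}{da} = \int_{0}^{\infty} - \frac{2 a}{\left(a^{2} + u^{2}\right)^{2}} \, du = - \frac{\pi}{2 a^{2}},$$
so $\int_{0}^{\infty} \frac{1}{\left(a^{2} + u^{2}\right)^{2}} \, du = \frac{\pi}{4 a^{3}}$.

Setting $a = \frac{2}{5}$:
$$I = \frac{125 \pi}{32}.$$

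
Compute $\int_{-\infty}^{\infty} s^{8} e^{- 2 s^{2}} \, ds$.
$\frac{105 \sqrt{2} \sqrt{\pi}}{512}$

Consider the simpler parametrised integral
$$J(a) = \int_{-\infty}^{\infty} e^{- a s^{2}} \, ds = \frac{\sqrt{\pi}}{\sqrt{a}}.$$

Differentiating under the integral sign brings down a factor of $(-s^2)$:
$$\frac{dJ}{da} = \int_{-\infty}^{\infty} - s^{2} e^{- a s^{2}} \, ds = - \frac{\sqrt{\pi}}{2 a^{\frac{3}{2}}}.$$

Repeating $4$ times in total — each differentiation brings down another $(-s^2)$ — gives
$$\frac{d^{4}J}{da^{4}} = \int_{-\infty}^{\infty} s^{8} e^{- a s^{2}} \, ds = \frac{105 \sqrt{\pi}}{16 a^{\frac{9}{2}}},$$
and the integrand here is exactly the target integrand, so $I = \frac{105 \sqrt{\pi}}{16 a^{\frac{9}{2}}}$.

Setting $a = 2$:
$$I = \frac{105 \sqrt{2} \sqrt{\pi}}{512}.$$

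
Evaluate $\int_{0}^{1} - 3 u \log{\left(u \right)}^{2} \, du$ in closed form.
$- \frac{3}{4}$

Begin with the known integral
$$J(a) = \int_{0}^{1} - 3 u^{a} \, du = - \frac{3}{a + 1}.$$

Differentiating under the integral sign brings down a factor of $\ln u$:
$$\frac{dJ}{da} = \int_{0}^{1} - 3 u^{a} \log{\left(u \right)} \, du = \frac{3}{\left(a + 1\right)^{2}}.$$

Repeating twice in total — each differentiation brings down another $\ln u$ — gives
$$\frac{d^{2}J}{da^{2}} = \int_{0}^{1} - 3 u^{a} \log{\left(u \right)}^{2} \, du = - \frac{6}{\left(a + 1\right)^{3}},$$
and the integrand here is exactly the target integrand, so $I = - \frac{6}{\left(a + 1\right)^{3}}$.

Setting $a = 1$:
$$I = - \frac{3}{4}.$$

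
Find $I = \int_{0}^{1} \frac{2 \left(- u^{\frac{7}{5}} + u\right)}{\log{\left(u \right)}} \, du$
$\log{\left(\frac{25}{36} \right)}$

Replace the exponent $1$ by a parameter $a$: let $I(a) = \int_{0}^{1} \frac{2 \left(- u^{\frac{7}{5}} + u^{a}\right)}{\log{\left(u \right)}} \, du$.

Since $\dfrac{\partial}{\partial a}\,u^{a} = u^{a} \ln u$, the $\ln u$ in the denominator cancels and
$$\frac{dI}{da} = \int_{0}^{1} 2 u^{a} \, du = 2 \left[\frac{u^{a+1}}{a+1}\right]_0^1 = \frac{2}{a + 1}.$$

Integrating with respect to $a$ gives $I(a) = \log{\left(\frac{25 \left(a + 1\right)^{2}}{144} \right)} + C$.

At $a = \frac{7}{5}$ the integrand is identically $0$, so $I(\frac{7}{5}) = 0$. The closed form gives $0$, hence $C = 0$.

Setting $a = 1$:
$$I = \log{\left(\frac{25}{36} \right)}.$$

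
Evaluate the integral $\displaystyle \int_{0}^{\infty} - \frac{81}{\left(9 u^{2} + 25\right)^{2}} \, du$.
$- \frac{27 \pi}{500}$

Begin with the known result
$$J(a) = \int_{0}^{\infty} - \frac{1}{a^{2} + u^{2}} \, du = - \frac{\pi}{2 a}.$$

Differentiating under the integral sign with respect to $a$,
$$\frac{dJ}{da} = \int_{0}^{\infty} \frac{2 a}{\left(a^{2} + u^{2}\right)^{2}} \, du = \frac{\pi}{2 a^{2}},$$
so $\int_{0}^{\infty} - \frac{1}{\left(a^{2} + u^{2}\right)^{2}} \, du = - \frac{\pi}{4 a^{3}}$.

Setting $a = \frac{5}{3}$:
$$I = - \frac{27 \pi}{500}.$$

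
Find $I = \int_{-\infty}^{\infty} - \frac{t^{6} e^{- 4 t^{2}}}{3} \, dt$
$- \frac{5 \sqrt{\pi}}{1024}$

Start from the elementary integral
$$J(a) = \int_{-\infty}^{\infty} - \frac{e^{- a t^{2}}}{3} \, dt = - \frac{\sqrt{\pi}}{3 \sqrt{a}}.$$

Differentiating under the integral sign brings down a factor of $(-t^2)$:
$$\frac{dJ}{da} = \int_{-\infty}^{\infty} \frac{t^{2} e^{- a t^{2}}}{3} \, dt = \frac{\sqrt{\pi}}{6 a^{\frac{3}{2}}}.$$

Repeating $3$ times in total — each differentiation brings down another $(-t^2)$ — gives
$$\frac{d^{3}J}{da^{3}} = \int_{-\infty}^{\infty} \frac{t^{6} e^{- a t^{2}}}{3} \, dt = \frac{5 \sqrt{\pi}}{8 a^{\frac{7}{2}}},$$
and the integrand here is $(-1)^{3}$ times the target integrand, so $I = (-1)^{3}\,\frac{d^{3}J}{da^{3}} = - \frac{5 \sqrt{\pi}}{8 a^{\frac{7}{2}}}$.

Setting $a = 4$:
$$I = - \frac{5 \sqrt{\pi}}{1024}.$$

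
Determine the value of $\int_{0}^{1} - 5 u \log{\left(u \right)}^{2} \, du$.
$- \frac{5}{4}$

Start from the elementary integral
$$J(a) = \int_{0}^{1} - 5 u^{a} \, du = - \frac{5}{a + 1}.$$

Differentiating under the integral sign brings down a factor of $\ln u$:
$$\frac{dJ}{da} = \int_{0}^{1} - 5 u^{a} \log{\left(u \right)} \, du = \frac{5}{\left(a + 1\right)^{2}}.$$

Repeating twice in total — each differentiation brings down another $\ln u$ — gives
$$\frac{d^{2}J}{da^{2}} = \int_{0}^{1} - 5 u^{a} \log{\left(u \right)}^{2} \, du = - \frac{10}{\left(a + 1\right)^{3}},$$
and the integrand here is exactly the target integrand, so $I = - \frac{10}{\left(a + 1\right)^{3}}$.

Setting $a = 1$:
$$I = - \frac{5}{4}.$$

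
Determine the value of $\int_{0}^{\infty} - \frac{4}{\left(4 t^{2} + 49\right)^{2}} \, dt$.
$- \frac{\pi}{686}$

Begin with the known result
$$J(a) = \int_{0}^{\infty} - \frac{1}{4 \left(a^{2} + t^{2}\right)} \, dt = - \frac{\pi}{8 a}.$$

Differentiating under the integral sign with respect to $a$,
$$\frac{dJ}{da} = \int_{0}^{\infty} \frac{a}{2 \left(a^{2} + t^{2}\right)^{2}} \, dt = \frac{\pi}{8 a^{2}},$$
so $\int_{0}^{\infty} - \frac{1}{4 \left(a^{2} + t^{2}\right)^{2}} \, dt = - \frac{\pi}{16 a^{3}}$.

Setting $a = \frac{7}{2}$:
$$I = - \frac{\pi}{686}.$$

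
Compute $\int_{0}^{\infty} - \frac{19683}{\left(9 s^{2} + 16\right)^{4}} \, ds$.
$- \frac{32805 \pi}{524288}$

Begin with the known result
$$J(a) = \int_{0}^{\infty} - \frac{3}{a^{2} + s^{2}} \, ds = - \frac{3 \pi}{2 a}.$$

Differentiating under the integral sign with respect to $a$,
$$\frac{dJ}{da} = \int_{0}^{\infty} \frac{6 a}{\left(a^{2} + s^{2}\right)^{2}} \, ds = \frac{3 \pi}{2 a^{2}},$$
so $\int_{0}^{\infty} - \frac{3}{\left(a^{2} + s^{2}\right)^{2}} \, ds = - \frac{3 \pi}{4 a^{3}}$.

Repeating — each differentiation of $1/(s^2+a^2)^j$ produces $-2ja/(s^2+a^2)^{j+1}$ — and dividing through by $-2ja$ at each step yields, after $3$ differentiations in total,
$$\int_{0}^{\infty} - \frac{3}{\left(a^{2} + s^{2}\right)^{4}} \, ds = - \frac{15 \pi}{32 a^{7}}.$$

Setting $a = \frac{4}{3}$:
$$I = - \frac{32805 \pi}{524288}.$$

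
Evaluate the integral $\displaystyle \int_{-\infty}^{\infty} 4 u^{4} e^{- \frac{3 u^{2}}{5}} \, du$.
$\frac{25 \sqrt{15} \sqrt{\pi}}{9}$

Start from the elementary integral
$$J(a) = \int_{-\infty}^{\infty} 4 e^{- a u^{2}} \, du = \frac{4 \sqrt{\pi}}{\sqrt{a}}.$$

Differentiating under the integral sign brings down a factor of $(-u^2)$:
$$\frac{dJ}{da} = \int_{-\infty}^{\infty} - 4 u^{2} e^{- a u^{2}} \, du = - \frac{2 \sqrt{\pi}}{a^{\frac{3}{2}}}.$$

Repeating twice in total — each differentiation brings down another $(-u^2)$ — gives
$$\frac{d^{2}J}{da^{2}} = \int_{-\infty}^{\infty} 4 u^{4} e^{- a u^{2}} \, du = \frac{3 \sqrt{\pi}}{a^{\frac{5}{2}}},$$
and the integrand here is exactly the target integrand, so $I = \frac{3 \sqrt{\pi}}{a^{\frac{5}{2}}}$.

Setting $a = \frac{3}{5}$:
$$I = \frac{25 \sqrt{15} \sqrt{\pi}}{9}.$$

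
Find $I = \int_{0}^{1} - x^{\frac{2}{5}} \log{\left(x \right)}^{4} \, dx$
$- \frac{75000}{16807}$

Begin with the known integral
$$J(a) = \int_{0}^{1} - x^{a} \, dx = - \frac{1}{a + 1}.$$

Differentiating under the integral sign brings down a factor of $\ln x$:
$$\frac{dJ}{da} = \int_{0}^{1} - x^{a} \log{\left(x \right)} \, dx = \frac{1}{\left(a + 1\right)^{2}}.$$

Repeating $4$ times in total — each differentiation brings down another $\ln x$ — gives
$$\frac{d^{4}J}{da^{4}} = \int_{0}^{1} - x^{a} \log{\left(x \right)}^{4} \, dx = - \frac{24}{\left(a + 1\right)^{5}},$$
and the integrand here is exactly the target integrand, so $I = - \frac{24}{\left(a + 1\right)^{5}}$.

Setting $a = \frac{2}{5}$:
$$I = - \frac{75000}{16807}.$$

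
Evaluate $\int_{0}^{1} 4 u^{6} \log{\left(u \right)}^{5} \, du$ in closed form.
$- \frac{480}{117649}$

Consider the simpler parametrised integral
$$J(a) = \int_{0}^{1} 4 u^{a} \, du = \frac{4}{a + 1}.$$

Differentiating under the integral sign brings down a factor of $\ln u$:
$$\frac{dJ}{da} = \int_{0}^{1} 4 u^{a} \log{\left(u \right)} \, du = - \frac{4}{\left(a + 1\right)^{2}}.$$

Repeating $5$ times in total — each differentiation brings down another $\ln u$ — gives
$$\frac{d^{5}J}{da^{5}} = \int_{0}^{1} 4 u^{a} \log{\left(u \right)}^{5} \, du = - \frac{480}{\left(a + 1\right)^{6}},$$
and the integrand here is exactly the target integrand, so $I = - \frac{480}{\left(a + 1\right)^{6}}$.

Setting $a = 6$:
$$I = - \frac{480}{117649}.$$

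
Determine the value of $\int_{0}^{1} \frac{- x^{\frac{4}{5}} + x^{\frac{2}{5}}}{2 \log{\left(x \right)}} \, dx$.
$- \log{\left(3 \right)} + \frac{\log{\left(7 \right)}}{2}$

Introduce a parameter $a$ in the exponent: let $I(a) = \int_{0}^{1} \frac{x^{\frac{2}{5}} - x^{a}}{2 \log{\left(x \right)}} \, dx$.

Since $\dfrac{\partial}{\partial a}\,x^{a} = x^{a} \ln x$, the $\ln x$ in the denominator cancels and
$$\frac{dI}{da} = \int_{0}^{1} - \frac{1}{2} x^{a} \, dx = - \frac{1}{2} \left[\frac{x^{a+1}}{a+1}\right]_0^1 = - \frac{1}{2 a + 2}.$$

Integrating with respect to $a$ gives $I(a) = - \frac{\log{\left(a + 1 \right)}}{2} - \frac{\log{\left(5 \right)}}{2} + \frac{\log{\left(7 \right)}}{2} + C$.

At $a = \frac{2}{5}$ the integrand is identically $0$, so $I(\frac{2}{5}) = 0$. The closed form gives $0$, hence $C = 0$.

Setting $a = \frac{4}{5}$:
$$I = - \log{\left(3 \right)} + \frac{\log{\left(7 \right)}}{2}.$$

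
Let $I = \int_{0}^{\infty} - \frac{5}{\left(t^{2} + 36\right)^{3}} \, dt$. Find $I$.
$- \frac{5 \pi}{41472}$

Begin with the known result
$$J(a) = \int_{0}^{\infty} - \frac{5}{a^{2} + t^{2}} \, dt = - \frac{5 \pi}{2 a}.$$

Differentiating under the integral sign with respect to $a$,
$$\frac{dJ}{da} = \int_{0}^{\infty} \frac{10 a}{\left(a^{2} + t^{2}\right)^{2}} \, dt = \frac{5 \pi}{2 a^{2}},$$
so $\int_{0}^{\infty} - \frac{5}{\left(a^{2} + t^{2}\right)^{2}} \, dt = - \frac{5 \pi}{4 a^{3}}$.

Repeating — each differentiation of $1/(t^2+a^2)^j$ produces $-2ja/(t^2+a^2)^{j+1}$ — and dividing through by $-2ja$ at each step yields, after $2$ differentiations in total,
$$\int_{0}^{\infty} - \frac{5}{\left(a^{2} + t^{2}\right)^{3}} \, dt = - \frac{15 \pi}{16 a^{5}}.$$

Setting $a = 6$:
$$I = - \frac{5 \pi}{41472}.$$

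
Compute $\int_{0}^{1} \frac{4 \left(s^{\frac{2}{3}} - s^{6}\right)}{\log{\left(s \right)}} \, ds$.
$- \log{\left(\frac{194481}{625} \right)}$

Consider the one-parameter family: let $I(a) = \int_{0}^{1} \frac{4 \left(s^{\frac{2}{3}} - s^{a}\right)}{\log{\left(s \right)}} \, ds$.

Since $\dfrac{\partial}{\partial a}\,s^{a} = s^{a} \ln s$, the $\ln s$ in the denominator cancels and
$$\frac{dI}{da} = \int_{0}^{1} -4 s^{a} \, ds = -4 \left[\frac{s^{a+1}}{a+1}\right]_0^1 = - \frac{4}{a + 1}.$$

Integrating with respect to $a$ gives $I(a) = - \log{\left(\frac{81 \left(a + 1\right)^{4}}{625} \right)} + C$.

At $a = \frac{2}{3}$ the integrand is identically $0$, so $I(\frac{2}{3}) = 0$. The closed form gives $0$, hence $C = 0$.

Setting $a = 6$:
$$I = - \log{\left(\frac{194481}{625} \right)}.$$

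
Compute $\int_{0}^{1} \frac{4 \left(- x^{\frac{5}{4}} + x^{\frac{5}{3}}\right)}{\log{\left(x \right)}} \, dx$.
$- \log{\left(\frac{531441}{1048576} \right)}$

Introduce a parameter $a$ in the exponent: let $I(a) = \int_{0}^{1} \frac{4 \left(x^{\frac{5}{3}} - x^{a}\right)}{\log{\left(x \right)}} \, dx$.

Since $\dfrac{\partial}{\partial a}\,x^{a} = x^{a} \ln x$, the $\ln x$ in the denominator cancels and
$$\frac{dI}{da} = \int_{0}^{1} -4 x^{a} \, dx = -4 \left[\frac{x^{a+1}}{a+1}\right]_0^1 = - \frac{4}{a + 1}.$$

Integrating with respect to $a$ gives $I(a) = - \log{\left(\frac{81 \left(a + 1\right)^{4}}{4096} \right)} + C$.

At $a = \frac{5}{3}$ the integrand is identically $0$, so $I(\frac{5}{3}) = 0$. The closed form gives $0$, hence $C = 0$.

Setting $a = \frac{5}{4}$:
$$I = - \log{\left(\frac{531441}{1048576} \right)}.$$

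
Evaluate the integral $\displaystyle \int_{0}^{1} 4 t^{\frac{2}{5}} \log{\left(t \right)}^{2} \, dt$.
$\frac{1000}{343}$

Consider the simpler parametrised integral
$$J(a) = \int_{0}^{1} 4 t^{a} \, dt = \frac{4}{a + 1}.$$

Differentiating under the integral sign brings down a factor of $\ln t$:
$$\frac{dJ}{da} = \int_{0}^{1} 4 t^{a} \log{\left(t \right)} \, dt = - \frac{4}{\left(a + 1\right)^{2}}.$$

Repeating twice in total — each differentiation brings down another $\ln t$ — gives
$$\frac{d^{2}J}{da^{2}} = \int_{0}^{1} 4 t^{a} \log{\left(t \right)}^{2} \, dt = \frac{8}{\left(a + 1\right)^{3}},$$
and the integrand here is exactly the target integrand, so $I = \frac{8}{\left(a + 1\right)^{3}}$.

Setting $a = \frac{2}{5}$:
$$I = \frac{1000}{343}.$$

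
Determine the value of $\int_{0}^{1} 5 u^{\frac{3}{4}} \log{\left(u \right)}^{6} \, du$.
$\frac{58982400}{823543}$

Start from the elementary integral
$$J(a) = \int_{0}^{1} 5 u^{a} \, du = \frac{5}{a + 1}.$$

Differentiating under the integral sign brings down a factor of $\ln u$:
$$\frac{dJ}{da} = \int_{0}^{1} 5 u^{a} \log{\left(u \right)} \, du = - \frac{5}{\left(a + 1\right)^{2}}.$$

Repeating $6$ times in total — each differentiation brings down another $\ln u$ — gives
$$\frac{d^{6}J}{da^{6}} = \int_{0}^{1} 5 u^{a} \log{\left(u \right)}^{6} \, du = \frac{3600}{\left(a + 1\right)^{7}},$$
and the integrand here is exactly the target integrand, so $I = \frac{3600}{\left(a + 1\right)^{7}}$.

Setting $a = \frac{3}{4}$:
$$I = \frac{58982400}{823543}.$$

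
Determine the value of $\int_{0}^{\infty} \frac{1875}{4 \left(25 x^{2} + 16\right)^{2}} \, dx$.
$\frac{375 \pi}{1024}$

Start from the standard arctangent integral
$$J(a) = \int_{0}^{\infty} \frac{3}{4 \left(a^{2} + x^{2}\right)} \, dx = \frac{3 \pi}{8 a}.$$

Differentiating under the integral sign with respect to $a$,
$$\frac{dJ}{da} = \int_{0}^{\infty} - \frac{3 a}{2 \left(a^{2} + x^{2}\right)^{2}} \, dx = - \frac{3 \pi}{8 a^{2}},$$
so $\int_{0}^{\infty} \frac{3}{4 \left(a^{2} + x^{2}\right)^{2}} \, dx = \frac{3 \pi}{16 a^{3}}$.

Setting $a = \frac{4}{5}$:
$$I = \frac{375 \pi}{1024}.$$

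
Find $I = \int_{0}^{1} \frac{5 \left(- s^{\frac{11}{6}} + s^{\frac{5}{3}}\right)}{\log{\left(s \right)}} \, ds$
$\log{\left(\frac{1048576}{1419857} \right)}$

Consider the one-parameter family: let $I(a) = \int_{0}^{1} \frac{5 \left(- s^{\frac{11}{6}} + s^{a}\right)}{\log{\left(s \right)}} \, ds$.

Since $\dfrac{\partial}{\partial a}\,s^{a} = s^{a} \ln s$, the $\ln s$ in the denominator cancels and
$$\frac{dI}{da} = \int_{0}^{1} 5 s^{a} \, ds = 5 \left[\frac{s^{a+1}}{a+1}\right]_0^1 = \frac{5}{a + 1}.$$

Integrating with respect to $a$ gives $I(a) = \log{\left(\frac{7776 \left(a + 1\right)^{5}}{1419857} \right)} + C$.

At $a = \frac{11}{6}$ the integrand is identically $0$, so $I(\frac{11}{6}) = 0$. The closed form gives $0$, hence $C = 0$.

Setting $a = \frac{5}{3}$:
$$I = \log{\left(\frac{1048576}{1419857} \right)}.$$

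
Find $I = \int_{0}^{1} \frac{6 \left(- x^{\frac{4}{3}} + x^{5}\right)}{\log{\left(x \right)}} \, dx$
$\log{\left(\frac{34012224}{117649} \right)}$

Replace the exponent $\frac{4}{3}$ by a parameter $a$: let $I(a) = \int_{0}^{1} \frac{6 \left(x^{5} - x^{a}\right)}{\log{\left(x \right)}} \, dx$.

Since $\dfrac{\partial}{\partial a}\,x^{a} = x^{a} \ln x$, the $\ln x$ in the denominator cancels and
$$\frac{dI}{da} = \int_{0}^{1} -6 x^{a} \, dx = -6 \left[\frac{x^{a+1}}{a+1}\right]_0^1 = - \frac{6}{a + 1}.$$

Integrating with respect to $a$ gives $I(a) = \log{\left(\frac{46656}{\left(a + 1\right)^{6}} \right)} + C$.

At $a = 5$ the integrand is identically $0$, so $I(5) = 0$. The closed form gives $0$, hence $C = 0$.

Setting $a = \frac{4}{3}$:
$$I = \log{\left(\frac{34012224}{117649} \right)}.$$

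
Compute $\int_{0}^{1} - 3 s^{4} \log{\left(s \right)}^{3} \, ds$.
$\frac{18}{625}$

Begin with the known integral
$$J(a) = \int_{0}^{1} - 3 s^{a} \, ds = - \frac{3}{a + 1}.$$

Differentiating under the integral sign brings down a factor of $\ln s$:
$$\frac{dJ}{da} = \int_{0}^{1} - 3 s^{a} \log{\left(s \right)} \, ds = \frac{3}{\left(a + 1\right)^{2}}.$$

Repeating $3$ times in total — each differentiation brings down another $\ln s$ — gives
$$\frac{d^{3}J}{da^{3}} = \int_{0}^{1} - 3 s^{a} \log{\left(s \right)}^{3} \, ds = \frac{18}{\left(a + 1\right)^{4}},$$
and the integrand here is exactly the target integrand, so $I = \frac{18}{\left(a + 1\right)^{4}}$.

Setting $a = 4$:
$$I = \frac{18}{625}.$$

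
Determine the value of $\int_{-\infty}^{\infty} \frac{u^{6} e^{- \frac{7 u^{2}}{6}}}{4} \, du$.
$\frac{405 \sqrt{42} \sqrt{\pi}}{9604}$

Begin with the known integral
$$J(a) = \int_{-\infty}^{\infty} \frac{e^{- a u^{2}}}{4} \, du = \frac{\sqrt{\pi}}{4 \sqrt{a}}.$$

Differentiating under the integral sign brings down a factor of $(-u^2)$:
$$\frac{dJ}{da} = \int_{-\infty}^{\infty} - \frac{u^{2} e^{- a u^{2}}}{4} \, du = - \frac{\sqrt{\pi}}{8 a^{\frac{3}{2}}}.$$

Repeating $3$ times in total — each differentiation brings down another $(-u^2)$ — gives
$$\frac{d^{3}J}{da^{3}} = \int_{-\infty}^{\infty} - \frac{u^{6} e^{- a u^{2}}}{4} \, du = - \frac{15 \sqrt{\pi}}{32 a^{\frac{7}{2}}},$$
and the integrand here is $(-1)^{3}$ times the target integrand, so $I = (-1)^{3}\,\frac{d^{3}J}{da^{3}} = \frac{15 \sqrt{\pi}}{32 a^{\frac{7}{2}}}$.

Setting $a = \frac{7}{6}$:
$$I = \frac{405 \sqrt{42} \sqrt{\pi}}{9604}.$$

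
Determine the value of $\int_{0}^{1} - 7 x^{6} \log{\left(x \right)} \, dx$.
$\frac{1}{7}$

Begin with the known integral
$$J(a) = \int_{0}^{1} - 7 x^{a} \, dx = - \frac{7}{a + 1}.$$

Differentiating under the integral sign brings down a factor of $\ln x$:
$$\frac{dJ}{da} = \int_{0}^{1} - 7 x^{a} \log{\left(x \right)} \, dx = \frac{7}{\left(a + 1\right)^{2}}.$$

The integral on the left is $I$, so $I = \frac{7}{\left(a + 1\right)^{2}}$.

Setting $a = 6$:
$$I = \frac{1}{7}.$$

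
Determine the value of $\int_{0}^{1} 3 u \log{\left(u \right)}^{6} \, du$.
$\frac{135}{8}$

Consider the simpler parametrised integral
$$J(a) = \int_{0}^{1} 3 u^{a} \, du = \frac{3}{a + 1}.$$

Differentiating under the integral sign brings down a factor of $\ln u$:
$$\frac{dJ}{da} = \int_{0}^{1} 3 u^{a} \log{\left(u \right)} \, du = - \frac{3}{\left(a + 1\right)^{2}}.$$

Repeating $6$ times in total — each differentiation brings down another $\ln u$ — gives
$$\frac{d^{6}J}{da^{6}} = \int_{0}^{1} 3 u^{a} \log{\left(u \right)}^{6} \, du = \frac{2160}{\left(a + 1\right)^{7}},$$
and the integrand here is exactly the target integrand, so $I = \frac{2160}{\left(a + 1\right)^{7}}$.

Setting $a = 1$:
$$I = \frac{135}{8}.$$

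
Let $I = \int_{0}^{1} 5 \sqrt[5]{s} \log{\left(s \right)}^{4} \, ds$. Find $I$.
$\frac{15625}{324}$

Consider the simpler parametrised integral
$$J(a) = \int_{0}^{1} 5 s^{a} \, ds = \frac{5}{a + 1}.$$

Differentiating under the integral sign brings down a factor of $\ln s$:
$$\frac{dJ}{da} = \int_{0}^{1} 5 s^{a} \log{\left(s \right)} \, ds = - \frac{5}{\left(a + 1\right)^{2}}.$$

Repeating $4$ times in total — each differentiation brings down another $\ln s$ — gives
$$\frac{d^{4}J}{da^{4}} = \int_{0}^{1} 5 s^{a} \log{\left(s \right)}^{4} \, ds = \frac{120}{\left(a + 1\right)^{5}},$$
and the integrand here is exactly the target integrand, so $I = \frac{120}{\left(a + 1\right)^{5}}$.

Setting $a = \frac{1}{5}$:
$$I = \frac{15625}{324}.$$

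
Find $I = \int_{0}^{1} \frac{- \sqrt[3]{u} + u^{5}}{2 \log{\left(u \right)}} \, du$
$- \frac{\log{\left(2 \right)}}{2} + \log{\left(3 \right)}$

Consider the one-parameter family: let $I(a) = \int_{0}^{1} \frac{u^{5} - u^{a}}{2 \log{\left(u \right)}} \, du$.

Since $\dfrac{\partial}{\partial a}\,u^{a} = u^{a} \ln u$, the $\ln u$ in the denominator cancels and
$$\frac{dI}{da} = \int_{0}^{1} - \frac{1}{2} u^{a} \, du = - \frac{1}{2} \left[\frac{u^{a+1}}{a+1}\right]_0^1 = - \frac{1}{2 a + 2}.$$

Integrating with respect to $a$ gives $I(a) = - \frac{\log{\left(a + 1 \right)}}{2} + \frac{\log{\left(6 \right)}}{2} + C$.

At $a = 5$ the integrand is identically $0$, so $I(5) = 0$. The closed form gives $0$, hence $C = 0$.

Setting $a = \frac{1}{3}$:
$$I = - \frac{\log{\left(2 \right)}}{2} + \log{\left(3 \right)}.$$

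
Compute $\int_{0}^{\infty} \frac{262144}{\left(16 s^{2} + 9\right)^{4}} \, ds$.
$\frac{10240 \pi}{2187}$

Recall the elementary integral
$$J(a) = \int_{0}^{\infty} \frac{4}{a^{2} + s^{2}} \, ds = \frac{2 \pi}{a}.$$

Differentiating under the integral sign with respect to $a$,
$$\frac{dJ}{da} = \int_{0}^{\infty} - \frac{8 a}{\left(a^{2} + s^{2}\right)^{2}} \, ds = - \frac{2 \pi}{a^{2}},$$
so $\int_{0}^{\infty} \frac{4}{\left(a^{2} + s^{2}\right)^{2}} \, ds = \frac{\pi}{a^{3}}$.

Repeating — each differentiation of $1/(s^2+a^2)^j$ produces $-2ja/(s^2+a^2)^{j+1}$ — and dividing through by $-2ja$ at each step yields, after $3$ differentiations in total,
$$\int_{0}^{\infty} \frac{4}{\left(a^{2} + s^{2}\right)^{4}} \, ds = \frac{5 \pi}{8 a^{7}}.$$

Setting $a = \frac{3}{4}$:
$$I = \frac{10240 \pi}{2187}.$$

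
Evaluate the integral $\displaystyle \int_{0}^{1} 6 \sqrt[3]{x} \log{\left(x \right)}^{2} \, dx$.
$\frac{81}{16}$

Begin with the known integral
$$J(a) = \int_{0}^{1} 6 x^{a} \, dx = \frac{6}{a + 1}.$$

Differentiating under the integral sign brings down a factor of $\ln x$:
$$\frac{dJ}{da} = \int_{0}^{1} 6 x^{a} \log{\left(x \right)} \, dx = - \frac{6}{\left(a + 1\right)^{2}}.$$

Repeating twice in total — each differentiation brings down another $\ln x$ — gives
$$\frac{d^{2}J}{da^{2}} = \int_{0}^{1} 6 x^{a} \log{\left(x \right)}^{2} \, dx = \frac{12}{\left(a + 1\right)^{3}},$$
and the integrand here is exactly the target integrand, so $I = \frac{12}{\left(a + 1\right)^{3}}$.

Setting $a = \frac{1}{3}$:
$$I = \frac{81}{16}.$$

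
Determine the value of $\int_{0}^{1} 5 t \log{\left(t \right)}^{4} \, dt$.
$\frac{15}{4}$

Start from the elementary integral
$$J(a) = \int_{0}^{1} 5 t^{a} \, dt = \frac{5}{a + 1}.$$

Differentiating under the integral sign brings down a factor of $\ln t$:
$$\frac{dJ}{da} = \int_{0}^{1} 5 t^{a} \log{\left(t \right)} \, dt = - \frac{5}{\left(a + 1\right)^{2}}.$$

Repeating $4$ times in total — each differentiation brings down another $\ln t$ — gives
$$\frac{d^{4}J}{da^{4}} = \int_{0}^{1} 5 t^{a} \log{\left(t \right)}^{4} \, dt = \frac{120}{\left(a + 1\right)^{5}},$$
and the integrand here is exactly the target integrand, so $I = \frac{120}{\left(a + 1\right)^{5}}$.

Setting $a = 1$:
$$I = \frac{15}{4}.$$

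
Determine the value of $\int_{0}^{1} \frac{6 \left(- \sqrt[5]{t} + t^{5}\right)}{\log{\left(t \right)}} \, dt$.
$\log{\left(15625 \right)}$

Consider the one-parameter family: let $I(a) = \int_{0}^{1} \frac{6 \left(t^{5} - t^{a}\right)}{\log{\left(t \right)}} \, dt$.

Since $\dfrac{\partial}{\partial a}\,t^{a} = t^{a} \ln t$, the $\ln t$ in the denominator cancels and
$$\frac{dI}{da} = \int_{0}^{1} -6 t^{a} \, dt = -6 \left[\frac{t^{a+1}}{a+1}\right]_0^1 = - \frac{6}{a + 1}.$$

Integrating with respect to $a$ gives $I(a) = \log{\left(\frac{46656}{\left(a + 1\right)^{6}} \right)} + C$.

At $a = 5$ the integrand is identically $0$, so $I(5) = 0$. The closed form gives $0$, hence $C = 0$.

Setting $a = \frac{1}{5}$:
$$I = \log{\left(15625 \right)}.$$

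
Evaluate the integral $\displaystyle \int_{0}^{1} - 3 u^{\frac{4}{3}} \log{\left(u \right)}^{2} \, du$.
$- \frac{162}{343}$

Start from the elementary integral
$$J(a) = \int_{0}^{1} - 3 u^{a} \, du = - \frac{3}{a + 1}.$$

Differentiating under the integral sign brings down a factor of $\ln u$:
$$\frac{dJ}{da} = \int_{0}^{1} - 3 u^{a} \log{\left(u \right)} \, du = \frac{3}{\left(a + 1\right)^{2}}.$$

Repeating twice in total — each differentiation brings down another $\ln u$ — gives
$$\frac{d^{2}J}{da^{2}} = \int_{0}^{1} - 3 u^{a} \log{\left(u \right)}^{2} \, du = - \frac{6}{\left(a + 1\right)^{3}},$$
and the integrand here is exactly the target integrand, so $I = - \frac{6}{\left(a + 1\right)^{3}}$.

Setting $a = \frac{4}{3}$:
$$I = - \frac{162}{343}.$$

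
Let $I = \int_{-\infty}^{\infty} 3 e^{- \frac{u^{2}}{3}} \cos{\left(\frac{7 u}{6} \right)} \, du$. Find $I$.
$\frac{3 \sqrt{3} \sqrt{\pi}}{e^{\frac{49}{48}}}$

Define $I(b) = \int_{-\infty}^{\infty} 3 e^{- \frac{u^{2}}{3}} \cos{\left(b u \right)} \, du$.

Differentiating under the integral sign,
$$I'(b) = \int_{-\infty}^{\infty} - 3 u e^{- \frac{u^{2}}{3}} \sin{\left(b u \right)} \, du.$$

Integrate $\int_{-\infty}^{\infty} u \sin(b u)\, e^{- \frac{u^{2}}{3}}\, du$ by parts with $w = \sin(b u)$ and $dv = u\, e^{- \frac{u^{2}}{3}}\, du$, giving $v = - \frac{3 e^{- \frac{u^{2}}{3}}}{2}$. The boundary term vanishes and
$$\int_{-\infty}^{\infty} u \sin(b u)\, e^{- \frac{u^{2}}{3}}\, du = \frac{3 b}{2} \int_{-\infty}^{\infty} \cos(b u)\, e^{- \frac{u^{2}}{3}}\, du,$$
so $I'(b) = - \frac{3 b}{2}\, I(b)$.

This is a separable first-order ODE; solving with the initial condition $I(0) = \int_{-\infty}^{\infty} 3 e^{- \frac{u^{2}}{3}}\,du = 3 \sqrt{3} \sqrt{\pi}$ gives
$$I(b) = 3 \sqrt{3} \sqrt{\pi} e^{- \frac{3 b^{2}}{4}}.$$

Setting $b = \frac{7}{6}$:
$$I = \frac{3 \sqrt{3} \sqrt{\pi}}{e^{\frac{49}{48}}}.$$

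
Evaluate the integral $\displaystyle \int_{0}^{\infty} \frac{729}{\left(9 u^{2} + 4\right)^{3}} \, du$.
$\frac{729 \pi}{512}$

Recall the elementary integral
$$J(a) = \int_{0}^{\infty} \frac{1}{a^{2} + u^{2}} \, du = \frac{\pi}{2 a}.$$

Differentiating under the integral sign with respect to $a$,
$$\frac{dJ}{da} = \int_{0}^{\infty} - \frac{2 a}{\left(a^{2} + u^{2}\right)^{2}} \, du = - \frac{\pi}{2 a^{2}},$$
so $\int_{0}^{\infty} \frac{1}{\left(a^{2} + u^{2}\right)^{2}} \, du = \frac{\pi}{4 a^{3}}$.

Repeating — each differentiation of $1/(u^2+a^2)^j$ produces $-2ja/(u^2+a^2)^{j+1}$ — and dividing through by $-2ja$ at each step yields, after $2$ differentiations in total,
$$\int_{0}^{\infty} \frac{1}{\left(a^{2} + u^{2}\right)^{3}} \, du = \frac{3 \pi}{16 a^{5}}.$$

Setting $a = \frac{2}{3}$:
$$I = \frac{729 \pi}{512}.$$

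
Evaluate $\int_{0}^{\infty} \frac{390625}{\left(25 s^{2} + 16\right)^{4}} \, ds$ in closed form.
$\frac{390625 \pi}{524288}$

Recall the elementary integral
$$J(a) = \int_{0}^{\infty} \frac{1}{a^{2} + s^{2}} \, ds = \frac{\pi}{2 a}.$$

Differentiating under the integral sign with respect to $a$,
$$\frac{dJ}{da} = \int_{0}^{\infty} - \frac{2 a}{\left(a^{2} + s^{2}\right)^{2}} \, ds = - \frac{\pi}{2 a^{2}},$$
so $\int_{0}^{\infty} \frac{1}{\left(a^{2} + s^{2}\right)^{2}} \, ds = \frac{\pi}{4 a^{3}}$.

Repeating — each differentiation of $1/(s^2+a^2)^j$ produces $-2ja/(s^2+a^2)^{j+1}$ — and dividing through by $-2ja$ at each step yields, after $3$ differentiations in total,
$$\int_{0}^{\infty} \frac{1}{\left(a^{2} + s^{2}\right)^{4}} \, ds = \frac{5 \pi}{32 a^{7}}.$$

Setting $a = \frac{4}{5}$:
$$I = \frac{390625 \pi}{524288}.$$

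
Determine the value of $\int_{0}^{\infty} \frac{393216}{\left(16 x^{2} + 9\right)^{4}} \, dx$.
$\frac{5120 \pi}{729}$

Start from the standard arctangent integral
$$J(a) = \int_{0}^{\infty} \frac{6}{a^{2} + x^{2}} \, dx = \frac{3 \pi}{a}.$$

Differentiating under the integral sign with respect to $a$,
$$\frac{dJ}{da} = \int_{0}^{\infty} - \frac{12 a}{\left(a^{2} + x^{2}\right)^{2}} \, dx = - \frac{3 \pi}{a^{2}},$$
so $\int_{0}^{\infty} \frac{6}{\left(a^{2} + x^{2}\right)^{2}} \, dx = \frac{3 \pi}{2 a^{3}}$.

Repeating — each differentiation of $1/(x^2+a^2)^j$ produces $-2ja/(x^2+a^2)^{j+1}$ — and dividing through by $-2ja$ at each step yields, after $3$ differentiations in total,
$$\int_{0}^{\infty} \frac{6}{\left(a^{2} + x^{2}\right)^{4}} \, dx = \frac{15 \pi}{16 a^{7}}.$$

Setting $a = \frac{3}{4}$:
$$I = \frac{5120 \pi}{729}.$$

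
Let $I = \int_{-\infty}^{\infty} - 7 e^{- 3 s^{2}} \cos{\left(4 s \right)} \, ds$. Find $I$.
$- \frac{7 \sqrt{3} \sqrt{\pi}}{3 e^{\frac{4}{3}}}$

Define $I(b) = \int_{-\infty}^{\infty} - 7 e^{- 3 s^{2}} \cos{\left(b s \right)} \, ds$.

Differentiating under the integral sign,
$$I'(b) = \int_{-\infty}^{\infty} 7 s e^{- 3 s^{2}} \sin{\left(b s \right)} \, ds.$$

Integrate $\int_{-\infty}^{\infty} s \sin(b s)\, e^{- 3 s^{2}}\, ds$ by parts with $u = \sin(b s)$ and $dv = s\, e^{- 3 s^{2}}\, ds$, giving $v = - \frac{e^{- 3 s^{2}}}{6}$. The boundary term vanishes and
$$\int_{-\infty}^{\infty} s \sin(b s)\, e^{- 3 s^{2}}\, ds = \frac{b}{6} \int_{-\infty}^{\infty} \cos(b s)\, e^{- 3 s^{2}}\, ds,$$
so $I'(b) = - \frac{b}{6}\, I(b)$.

This is a separable first-order ODE; solving with the initial condition $I(0) = \int_{-\infty}^{\infty} - 7 e^{- 3 s^{2}}\,ds = - \frac{7 \sqrt{3} \sqrt{\pi}}{3}$ gives
$$I(b) = - \frac{7 \sqrt{3} \sqrt{\pi} e^{- \frac{b^{2}}{12}}}{3}.$$

Setting $b = 4$:
$$I = - \frac{7 \sqrt{3} \sqrt{\pi}}{3 e^{\frac{4}{3}}}.$$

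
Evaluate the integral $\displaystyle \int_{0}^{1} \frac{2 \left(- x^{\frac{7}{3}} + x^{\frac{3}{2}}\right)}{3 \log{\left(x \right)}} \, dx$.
$\log{\left(\frac{6^{\frac{2}{3}}}{4} \right)}$

Consider the one-parameter family: let $I(a) = \int_{0}^{1} \frac{2 \left(- x^{\frac{7}{3}} + x^{a}\right)}{3 \log{\left(x \right)}} \, dx$.

Since $\dfrac{\partial}{\partial a}\,x^{a} = x^{a} \ln x$, the $\ln x$ in the denominator cancels and
$$\frac{dI}{da} = \int_{0}^{1} \frac{2}{3} x^{a} \, dx = \frac{2}{3} \left[\frac{x^{a+1}}{a+1}\right]_0^1 = \frac{2}{3 \left(a + 1\right)}.$$

Integrating with respect to $a$ gives $I(a) = \log{\left(\frac{\sqrt[3]{10} \cdot 3^{\frac{2}{3}} \left(a + 1\right)^{\frac{2}{3}}}{10} \right)} + C$.

At $a = \frac{7}{3}$ the integrand is identically $0$, so $I(\frac{7}{3}) = 0$. The closed form gives $0$, hence $C = 0$.

Setting $a = \frac{3}{2}$:
$$I = \log{\left(\frac{6^{\frac{2}{3}}}{4} \right)}.$$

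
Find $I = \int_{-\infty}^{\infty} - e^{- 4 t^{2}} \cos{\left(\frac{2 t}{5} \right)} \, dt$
$- \frac{\sqrt{\pi}}{2 e^{\frac{1}{100}}}$

Define $I(b) = \int_{-\infty}^{\infty} - e^{- 4 t^{2}} \cos{\left(b t \right)} \, dt$.

Differentiating under the integral sign,
$$I'(b) = \int_{-\infty}^{\infty} t e^{- 4 t^{2}} \sin{\left(b t \right)} \, dt.$$

Integrate $\int_{-\infty}^{\infty} t \sin(b t)\, e^{- 4 t^{2}}\, dt$ by parts with $u = \sin(b t)$ and $dv = t\, e^{- 4 t^{2}}\, dt$, giving $v = - \frac{e^{- 4 t^{2}}}{8}$. The boundary term vanishes and
$$\int_{-\infty}^{\infty} t \sin(b t)\, e^{- 4 t^{2}}\, dt = \frac{b}{8} \int_{-\infty}^{\infty} \cos(b t)\, e^{- 4 t^{2}}\, dt,$$
so $I'(b) = - \frac{b}{8}\, I(b)$.

This is a separable first-order ODE; solving with the initial condition $I(0) = \int_{-\infty}^{\infty} - e^{- 4 t^{2}}\,dt = - \frac{\sqrt{\pi}}{2}$ gives
$$I(b) = - \frac{\sqrt{\pi} e^{- \frac{b^{2}}{16}}}{2}.$$

Setting $b = \frac{2}{5}$:
$$I = - \frac{\sqrt{\pi}}{2 e^{\frac{1}{100}}}.$$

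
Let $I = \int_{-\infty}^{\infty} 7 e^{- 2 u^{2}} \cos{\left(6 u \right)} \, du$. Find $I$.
$\frac{7 \sqrt{2} \sqrt{\pi}}{2 e^{\frac{9}{2}}}$

Define $I(b) = \int_{-\infty}^{\infty} 7 e^{- 2 u^{2}} \cos{\left(b u \right)} \, du$.

Differentiating under the integral sign,
$$I'(b) = \int_{-\infty}^{\infty} - 7 u e^{- 2 u^{2}} \sin{\left(b u \right)} \, du.$$

Integrate $\int_{-\infty}^{\infty} u \sin(b u)\, e^{- 2 u^{2}}\, du$ by parts with $w = \sin(b u)$ and $dv = u\, e^{- 2 u^{2}}\, du$, giving $v = - \frac{e^{- 2 u^{2}}}{4}$. The boundary term vanishes and
$$\int_{-\infty}^{\infty} u \sin(b u)\, e^{- 2 u^{2}}\, du = \frac{b}{4} \int_{-\infty}^{\infty} \cos(b u)\, e^{- 2 u^{2}}\, du,$$
so $I'(b) = - \frac{b}{4}\, I(b)$.

This is a separable first-order ODE; solving with the initial condition $I(0) = \int_{-\infty}^{\infty} 7 e^{- 2 u^{2}}\,du = \frac{7 \sqrt{2} \sqrt{\pi}}{2}$ gives
$$I(b) = \frac{7 \sqrt{2} \sqrt{\pi} e^{- \frac{b^{2}}{8}}}{2}.$$

Setting $b = 6$:
$$I = \frac{7 \sqrt{2} \sqrt{\pi}}{2 e^{\frac{9}{2}}}.$$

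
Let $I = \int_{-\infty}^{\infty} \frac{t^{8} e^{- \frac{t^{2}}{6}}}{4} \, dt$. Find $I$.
$\frac{8505 \sqrt{6} \sqrt{\pi}}{4}$

Begin with the known integral
$$J(a) = \int_{-\infty}^{\infty} \frac{e^{- a t^{2}}}{4} \, dt = \frac{\sqrt{\pi}}{4 \sqrt{a}}.$$

Differentiating under the integral sign brings down a factor of $(-t^2)$:
$$\frac{dJ}{da} = \int_{-\infty}^{\infty} - \frac{t^{2} e^{- a t^{2}}}{4} \, dt = - \frac{\sqrt{\pi}}{8 a^{\frac{3}{2}}}.$$

Repeating $4$ times in total — each differentiation brings down another $(-t^2)$ — gives
$$\frac{d^{4}J}{da^{4}} = \int_{-\infty}^{\infty} \frac{t^{8} e^{- a t^{2}}}{4} \, dt = \frac{105 \sqrt{\pi}}{64 a^{\frac{9}{2}}},$$
and the integrand here is exactly the target integrand, so $I = \frac{105 \sqrt{\pi}}{64 a^{\frac{9}{2}}}$.

Setting $a = \frac{1}{6}$:
$$I = \frac{8505 \sqrt{6} \sqrt{\pi}}{4}.$$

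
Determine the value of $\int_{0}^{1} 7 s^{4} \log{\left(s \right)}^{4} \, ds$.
$\frac{168}{3125}$

Begin with the known integral
$$J(a) = \int_{0}^{1} 7 s^{a} \, ds = \frac{7}{a + 1}.$$

Differentiating under the integral sign brings down a factor of $\ln s$:
$$\frac{dJ}{da} = \int_{0}^{1} 7 s^{a} \log{\left(s \right)} \, ds = - \frac{7}{\left(a + 1\right)^{2}}.$$

Repeating $4$ times in total — each differentiation brings down another $\ln s$ — gives
$$\frac{d^{4}J}{da^{4}} = \int_{0}^{1} 7 s^{a} \log{\left(s \right)}^{4} \, ds = \frac{168}{\left(a + 1\right)^{5}},$$
and the integrand here is exactly the target integrand, so $I = \frac{168}{\left(a + 1\right)^{5}}$.

Setting $a = 4$:
$$I = \frac{168}{3125}.$$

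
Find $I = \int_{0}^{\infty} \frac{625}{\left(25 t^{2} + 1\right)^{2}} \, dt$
$\frac{125 \pi}{4}$

Recall the elementary integral
$$J(a) = \int_{0}^{\infty} \frac{1}{a^{2} + t^{2}} \, dt = \frac{\pi}{2 a}.$$

Differentiating under the integral sign with respect to $a$,
$$\frac{dJ}{da} = \int_{0}^{\infty} - \frac{2 a}{\left(a^{2} + t^{2}\right)^{2}} \, dt = - \frac{\pi}{2 a^{2}},$$
so $\int_{0}^{\infty} \frac{1}{\left(a^{2} + t^{2}\right)^{2}} \, dt = \frac{\pi}{4 a^{3}}$.

Setting $a = \frac{1}{5}$:
$$I = \frac{125 \pi}{4}.$$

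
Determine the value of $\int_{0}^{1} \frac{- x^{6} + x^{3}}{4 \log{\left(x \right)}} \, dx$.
$- \frac{\log{\left(7 \right)}}{4} + \frac{\log{\left(2 \right)}}{2}$

Introduce a parameter $a$ in the exponent: let $I(a) = \int_{0}^{1} \frac{- x^{6} + x^{a}}{4 \log{\left(x \right)}} \, dx$.

Since $\dfrac{\partial}{\partial a}\,x^{a} = x^{a} \ln x$, the $\ln x$ in the denominator cancels and
$$\frac{dI}{da} = \int_{0}^{1} \frac{1}{4} x^{a} \, dx = \frac{1}{4} \left[\frac{x^{a+1}}{a+1}\right]_0^1 = \frac{1}{4 \left(a + 1\right)}.$$

Integrating with respect to $a$ gives $I(a) = \frac{\log{\left(a + 1 \right)}}{4} - \frac{\log{\left(7 \right)}}{4} + C$.

At $a = 6$ the integrand is identically $0$, so $I(6) = 0$. The closed form gives $0$, hence $C = 0$.

Setting $a = 3$:
$$I = - \frac{\log{\left(7 \right)}}{4} + \frac{\log{\left(2 \right)}}{2}.$$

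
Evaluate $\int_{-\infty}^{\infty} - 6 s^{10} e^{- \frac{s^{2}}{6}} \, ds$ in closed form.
$- 1377810 \sqrt{6} \sqrt{\pi}$

Start from the elementary integral
$$J(a) = \int_{-\infty}^{\infty} - 6 e^{- a s^{2}} \, ds = - \frac{6 \sqrt{\pi}}{\sqrt{a}}.$$

Differentiating under the integral sign brings down a factor of $(-s^2)$:
$$\frac{dJ}{da} = \int_{-\infty}^{\infty} 6 s^{2} e^{- a s^{2}} \, ds = \frac{3 \sqrt{\pi}}{a^{\frac{3}{2}}}.$$

Repeating $5$ times in total — each differentiation brings down another $(-s^2)$ — gives
$$\frac{d^{5}J}{da^{5}} = \int_{-\infty}^{\infty} 6 s^{10} e^{- a s^{2}} \, ds = \frac{2835 \sqrt{\pi}}{16 a^{\frac{11}{2}}},$$
and the integrand here is $(-1)^{5}$ times the target integrand, so $I = (-1)^{5}\,\frac{d^{5}J}{da^{5}} = - \frac{2835 \sqrt{\pi}}{16 a^{\frac{11}{2}}}$.

Setting $a = \frac{1}{6}$:
$$I = - 1377810 \sqrt{6} \sqrt{\pi}.$$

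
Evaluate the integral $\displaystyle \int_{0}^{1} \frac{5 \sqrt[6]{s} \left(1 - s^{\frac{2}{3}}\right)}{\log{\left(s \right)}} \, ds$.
$\log{\left(\frac{16807}{161051} \right)}$

Introduce a parameter $a$ in the exponent: let $I(a) = \int_{0}^{1} \frac{5 \left(- s^{\frac{5}{6}} + s^{a}\right)}{\log{\left(s \right)}} \, ds$.

Since $\dfrac{\partial}{\partial a}\,s^{a} = s^{a} \ln s$, the $\ln s$ in the denominator cancels and
$$\frac{dI}{da} = \int_{0}^{1} 5 s^{a} \, ds = 5 \left[\frac{s^{a+1}}{a+1}\right]_0^1 = \frac{5}{a + 1}.$$

Integrating with respect to $a$ gives $I(a) = \log{\left(\frac{7776 \left(a + 1\right)^{5}}{161051} \right)} + C$.

At $a = \frac{5}{6}$ the integrand is identically $0$, so $I(\frac{5}{6}) = 0$. The closed form gives $0$, hence $C = 0$.

Setting $a = \frac{1}{6}$:
$$I = \log{\left(\frac{16807}{161051} \right)}.$$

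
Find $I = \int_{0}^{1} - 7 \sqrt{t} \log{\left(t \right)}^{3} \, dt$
$\frac{224}{27}$

Consider the simpler parametrised integral
$$J(a) = \int_{0}^{1} - 7 t^{a} \, dt = - \frac{7}{a + 1}.$$

Differentiating under the integral sign brings down a factor of $\ln t$:
$$\frac{dJ}{da} = \int_{0}^{1} - 7 t^{a} \log{\left(t \right)} \, dt = \frac{7}{\left(a + 1\right)^{2}}.$$

Repeating $3$ times in total — each differentiation brings down another $\ln t$ — gives
$$\frac{d^{3}J}{da^{3}} = \int_{0}^{1} - 7 t^{a} \log{\left(t \right)}^{3} \, dt = \frac{42}{\left(a + 1\right)^{4}},$$
and the integrand here is exactly the target integrand, so $I = \frac{42}{\left(a + 1\right)^{4}}$.

Setting $a = \frac{1}{2}$:
$$I = \frac{224}{27}.$$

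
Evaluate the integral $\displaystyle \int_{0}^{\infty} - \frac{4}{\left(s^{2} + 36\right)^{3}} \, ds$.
$- \frac{\pi}{10368}$

Recall the elementary integral
$$J(a) = \int_{0}^{\infty} - \frac{4}{a^{2} + s^{2}} \, ds = - \frac{2 \pi}{a}.$$

Differentiating under the integral sign with respect to $a$,
$$\frac{dJ}{da} = \int_{0}^{\infty} \frac{8 a}{\left(a^{2} + s^{2}\right)^{2}} \, ds = \frac{2 \pi}{a^{2}},$$
so $\int_{0}^{\infty} - \frac{4}{\left(a^{2} + s^{2}\right)^{2}} \, ds = - \frac{\pi}{a^{3}}$.

Repeating — each differentiation of $1/(s^2+a^2)^j$ produces $-2ja/(s^2+a^2)^{j+1}$ — and dividing through by $-2ja$ at each step yields, after $2$ differentiations in total,
$$\int_{0}^{\infty} - \frac{4}{\left(a^{2} + s^{2}\right)^{3}} \, ds = - \frac{3 \pi}{4 a^{5}}.$$

Setting $a = 6$:
$$I = - \frac{\pi}{10368}.$$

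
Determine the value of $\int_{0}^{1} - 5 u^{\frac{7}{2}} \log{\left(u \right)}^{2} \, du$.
$- \frac{80}{729}$

Start from the elementary integral
$$J(a) = \int_{0}^{1} - 5 u^{a} \, du = - \frac{5}{a + 1}.$$

Differentiating under the integral sign brings down a factor of $\ln u$:
$$\frac{dJ}{da} = \int_{0}^{1} - 5 u^{a} \log{\left(u \right)} \, du = \frac{5}{\left(a + 1\right)^{2}}.$$

Repeating twice in total — each differentiation brings down another $\ln u$ — gives
$$\frac{d^{2}J}{da^{2}} = \int_{0}^{1} - 5 u^{a} \log{\left(u \right)}^{2} \, du = - \frac{10}{\left(a + 1\right)^{3}},$$
and the integrand here is exactly the target integrand, so $I = - \frac{10}{\left(a + 1\right)^{3}}$.

Setting $a = \frac{7}{2}$:
$$I = - \frac{80}{729}.$$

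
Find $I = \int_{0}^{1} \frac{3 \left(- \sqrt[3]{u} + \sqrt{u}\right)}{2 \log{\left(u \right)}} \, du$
$\log{\left(\frac{27 \sqrt{2}}{32} \right)}$

Replace the exponent $\frac{1}{2}$ by a parameter $a$: let $I(a) = \int_{0}^{1} \frac{3 \left(- \sqrt[3]{u} + u^{a}\right)}{2 \log{\left(u \right)}} \, du$.

Since $\dfrac{\partial}{\partial a}\,u^{a} = u^{a} \ln u$, the $\ln u$ in the denominator cancels and
$$\frac{dI}{da} = \int_{0}^{1} \frac{3}{2} u^{a} \, du = \frac{3}{2} \left[\frac{u^{a+1}}{a+1}\right]_0^1 = \frac{3}{2 \left(a + 1\right)}.$$

Integrating with respect to $a$ gives $I(a) = \log{\left(\frac{3 \sqrt{3} \left(a + 1\right)^{\frac{3}{2}}}{8} \right)} + C$.

At $a = \frac{1}{3}$ the integrand is identically $0$, so $I(\frac{1}{3}) = 0$. The closed form gives $0$, hence $C = 0$.

Setting $a = \frac{1}{2}$:
$$I = \log{\left(\frac{27 \sqrt{2}}{32} \right)}.$$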